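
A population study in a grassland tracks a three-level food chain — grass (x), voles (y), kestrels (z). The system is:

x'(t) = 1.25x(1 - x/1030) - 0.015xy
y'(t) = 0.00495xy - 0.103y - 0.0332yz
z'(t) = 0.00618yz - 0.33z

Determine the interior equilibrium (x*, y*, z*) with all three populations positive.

x* ≈ 370, y* ≈ 53.4, z* ≈ 52.1

From dz/dt = 0: 0.00618y* = 0.33, so y* = 53.4.
From dx/dt = 0: 1.25(1 - x*/1030) = 0.015·53.4, giving x* = 1030·(1 - 0.641) = 370.
From dy/dt = 0: 0.00495·370 - 0.103 = 0.0332z*, so z* = 1.73/0.0332 = 52.1.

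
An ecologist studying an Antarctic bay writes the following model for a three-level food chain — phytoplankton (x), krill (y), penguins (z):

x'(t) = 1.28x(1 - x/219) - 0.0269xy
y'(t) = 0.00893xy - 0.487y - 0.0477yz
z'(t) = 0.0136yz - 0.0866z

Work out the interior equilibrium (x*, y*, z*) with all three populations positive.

x* ≈ 190, y* ≈ 6.37, z* ≈ 25.3

From dz/dt = 0: 0.0136y* = 0.0866, so y* = 6.37.
From dx/dt = 0: 1.28(1 - x*/219) = 0.0269·6.37, giving x* = 219·(1 - 0.134) = 190.
From dy/dt = 0: 0.00893·190 - 0.487 = 0.0477z*, so z* = 1.21/0.0477 = 25.3.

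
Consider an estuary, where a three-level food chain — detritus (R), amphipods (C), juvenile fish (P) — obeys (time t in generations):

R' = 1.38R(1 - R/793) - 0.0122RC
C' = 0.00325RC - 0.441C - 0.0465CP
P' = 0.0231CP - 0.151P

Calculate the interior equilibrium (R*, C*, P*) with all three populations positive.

R* ≈ 747, C* ≈ 6.54, P* ≈ 42.7

From dP/dt = 0: 0.0231C* = 0.151, so C* = 6.54.
From dR/dt = 0: 1.38(1 - R*/793) = 0.0122·6.54, giving R* = 793·(1 - 0.0578) = 747.
From dC/dt = 0: 0.00325·747 - 0.441 = 0.0465P*, so P* = 1.99/0.0465 = 42.7.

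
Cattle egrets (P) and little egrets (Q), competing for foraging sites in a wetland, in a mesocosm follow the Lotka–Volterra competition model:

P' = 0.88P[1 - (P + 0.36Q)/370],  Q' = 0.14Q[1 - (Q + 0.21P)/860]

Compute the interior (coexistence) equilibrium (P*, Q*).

P* ≈ 65.3, Q* ≈ 846

Setting both brackets to zero gives the nullclines P + 0.36Q = 370 and 0.21P + Q = 860.
Substituting Q = 860 - 0.21P into the first: P(1 - 0.36·0.21) = 370 - 0.36·860.
So P* = 60.4/0.924 = 65.3, and then Q* = 860 - 0.21·65.3 = 846.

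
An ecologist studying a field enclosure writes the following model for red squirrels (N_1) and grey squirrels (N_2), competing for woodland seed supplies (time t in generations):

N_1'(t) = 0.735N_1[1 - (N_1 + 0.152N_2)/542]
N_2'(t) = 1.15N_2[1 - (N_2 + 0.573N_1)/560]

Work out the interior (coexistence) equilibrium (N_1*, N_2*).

N_1* ≈ 500, N_2* ≈ 273

Setting both brackets to zero gives the nullclines N_1 + 0.152N_2 = 542 and 0.573N_1 + N_2 = 560.
Substituting N_2 = 560 - 0.573N_1 into the first: N_1(1 - 0.152·0.573) = 542 - 0.152·560.
So N_1* = 457/0.913 = 500, and then N_2* = 560 - 0.573·500 = 273.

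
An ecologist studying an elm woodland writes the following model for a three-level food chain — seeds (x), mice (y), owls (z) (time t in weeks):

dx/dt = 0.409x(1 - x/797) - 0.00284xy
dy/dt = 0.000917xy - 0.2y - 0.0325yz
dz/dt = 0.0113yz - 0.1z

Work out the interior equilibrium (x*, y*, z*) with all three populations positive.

From dz/dt = 0: 0.0113y* = 0.1, so y* = 8.85.
From dx/dt = 0: 0.409(1 - x*/797) = 0.00284·8.85, giving x* = 797·(1 - 0.0614) = 748.
From dy/dt = 0: 0.000917·748 - 0.2 = 0.0325z*, so z* = 0.486/0.0325 = 15.

x* ≈ 748, y* ≈ 8.85, z* ≈ 15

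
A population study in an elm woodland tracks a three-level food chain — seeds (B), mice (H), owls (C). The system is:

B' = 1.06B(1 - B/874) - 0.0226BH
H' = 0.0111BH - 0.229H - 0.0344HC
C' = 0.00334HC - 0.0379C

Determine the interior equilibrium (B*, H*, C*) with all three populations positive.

B* ≈ 663, H* ≈ 11.3, C* ≈ 207

From dC/dt = 0: 0.00334H* = 0.0379, so H* = 11.3.
From dB/dt = 0: 1.06(1 - B*/874) = 0.0226·11.3, giving B* = 874·(1 - 0.242) = 663.
From dH/dt = 0: 0.0111·663 - 0.229 = 0.0344C*, so C* = 7.13/0.0344 = 207.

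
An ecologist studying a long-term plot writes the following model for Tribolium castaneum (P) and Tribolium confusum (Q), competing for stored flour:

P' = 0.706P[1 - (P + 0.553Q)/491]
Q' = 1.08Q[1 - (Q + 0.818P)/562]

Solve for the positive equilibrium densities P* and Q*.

Setting both brackets to zero gives the nullclines P + 0.553Q = 491 and 0.818P + Q = 562.
Substituting Q = 562 - 0.818P into the first: P(1 - 0.553·0.818) = 491 - 0.553·562.
So P* = 180/0.548 = 329, and then Q* = 562 - 0.818·329 = 293.

P* ≈ 329, Q* ≈ 293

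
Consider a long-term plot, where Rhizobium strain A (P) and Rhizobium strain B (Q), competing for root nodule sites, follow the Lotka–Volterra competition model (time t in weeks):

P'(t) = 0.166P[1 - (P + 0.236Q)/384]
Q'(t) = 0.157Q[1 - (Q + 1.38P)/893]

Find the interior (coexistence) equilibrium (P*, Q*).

P* ≈ 257, Q* ≈ 538

Setting both brackets to zero gives the nullclines P + 0.236Q = 384 and 1.38P + Q = 893.
Substituting Q = 893 - 1.38P into the first: P(1 - 0.236·1.38) = 384 - 0.236·893.
So P* = 173/0.674 = 257, and then Q* = 893 - 1.38·257 = 538.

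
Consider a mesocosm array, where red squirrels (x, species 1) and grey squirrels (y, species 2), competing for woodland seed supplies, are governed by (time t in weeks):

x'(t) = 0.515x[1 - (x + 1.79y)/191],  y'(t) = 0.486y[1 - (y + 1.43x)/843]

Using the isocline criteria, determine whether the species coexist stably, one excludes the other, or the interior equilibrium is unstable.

species 2 excludes species 1

Compare the nullcline intercepts: K1/α12 = 191/1.79 = 107 < K2 = 843; K2/α21 = 843/1.43 = 590 > K1 = 191.
Since the inequalities point opposite ways, species 2 can invade but species 1 cannot.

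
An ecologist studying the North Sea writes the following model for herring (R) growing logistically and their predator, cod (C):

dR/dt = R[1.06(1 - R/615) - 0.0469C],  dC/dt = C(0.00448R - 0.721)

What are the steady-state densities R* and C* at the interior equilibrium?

R* ≈ 161, C* ≈ 16.7

From dC/dt = 0 with C > 0: 0.00448R* = 0.721, so R* = 161.
Substitute into dR/dt = 0: 1.06(1 - 161/615) = 0.0469C*.
The bracket is 0.738, giving C* = 0.783/0.0469 = 16.7.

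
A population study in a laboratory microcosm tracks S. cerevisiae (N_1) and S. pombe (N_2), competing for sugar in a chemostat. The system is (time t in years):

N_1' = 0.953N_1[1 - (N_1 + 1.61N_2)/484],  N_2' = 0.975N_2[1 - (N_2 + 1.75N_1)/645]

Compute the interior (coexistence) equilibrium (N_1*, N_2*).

N_1* ≈ 305, N_2* ≈ 111

Setting both brackets to zero gives the nullclines N_1 + 1.61N_2 = 484 and 1.75N_1 + N_2 = 645.
Substituting N_2 = 645 - 1.75N_1 into the first: N_1(1 - 1.61·1.75) = 484 - 1.61·645.
So N_1* = -554/-1.82 = 305, and then N_2* = 645 - 1.75·305 = 111.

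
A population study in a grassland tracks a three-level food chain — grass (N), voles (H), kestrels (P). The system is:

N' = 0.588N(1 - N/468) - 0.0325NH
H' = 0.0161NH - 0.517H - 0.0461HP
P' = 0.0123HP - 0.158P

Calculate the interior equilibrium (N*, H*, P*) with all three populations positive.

From dP/dt = 0: 0.0123H* = 0.158, so H* = 12.8.
From dN/dt = 0: 0.588(1 - N*/468) = 0.0325·12.8, giving N* = 468·(1 - 0.71) = 136.
From dH/dt = 0: 0.0161·136 - 0.517 = 0.0461P*, so P* = 1.67/0.0461 = 36.2.

N* ≈ 136, H* ≈ 12.8, P* ≈ 36.2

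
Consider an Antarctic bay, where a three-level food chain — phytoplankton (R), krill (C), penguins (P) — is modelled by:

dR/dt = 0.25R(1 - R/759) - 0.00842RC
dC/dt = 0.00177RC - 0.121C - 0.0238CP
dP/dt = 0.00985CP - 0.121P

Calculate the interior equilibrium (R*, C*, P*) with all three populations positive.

R* ≈ 445, C* ≈ 12.3, P* ≈ 28

From dP/dt = 0: 0.00985C* = 0.121, so C* = 12.3.
From dR/dt = 0: 0.25(1 - R*/759) = 0.00842·12.3, giving R* = 759·(1 - 0.414) = 445.
From dC/dt = 0: 0.00177·445 - 0.121 = 0.0238P*, so P* = 0.667/0.0238 = 28.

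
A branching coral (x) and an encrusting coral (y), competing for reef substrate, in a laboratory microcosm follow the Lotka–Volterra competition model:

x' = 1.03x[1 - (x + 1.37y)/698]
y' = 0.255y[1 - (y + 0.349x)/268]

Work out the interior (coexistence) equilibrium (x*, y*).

x* ≈ 634, y* ≈ 46.8

Setting both brackets to zero gives the nullclines x + 1.37y = 698 and 0.349x + y = 268.
Substituting y = 268 - 0.349x into the first: x(1 - 1.37·0.349) = 698 - 1.37·268.
So x* = 331/0.522 = 634, and then y* = 268 - 0.349·634 = 46.8.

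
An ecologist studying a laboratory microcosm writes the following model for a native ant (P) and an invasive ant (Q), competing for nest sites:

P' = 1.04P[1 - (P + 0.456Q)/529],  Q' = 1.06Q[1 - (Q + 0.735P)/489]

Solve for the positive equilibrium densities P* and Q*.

P* ≈ 460, Q* ≈ 151

Setting both brackets to zero gives the nullclines P + 0.456Q = 529 and 0.735P + Q = 489.
Substituting Q = 489 - 0.735P into the first: P(1 - 0.456·0.735) = 529 - 0.456·489.
So P* = 306/0.665 = 460, and then Q* = 489 - 0.735·460 = 151.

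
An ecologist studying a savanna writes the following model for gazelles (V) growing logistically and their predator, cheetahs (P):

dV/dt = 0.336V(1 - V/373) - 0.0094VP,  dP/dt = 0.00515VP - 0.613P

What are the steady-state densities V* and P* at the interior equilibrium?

From dP/dt = 0 with P > 0: 0.00515V* = 0.613, so V* = 119.
Substitute into dV/dt = 0: 0.336(1 - 119/373) = 0.0094P*.
The bracket is 0.681, giving P* = 0.229/0.0094 = 24.3.

V* ≈ 119, P* ≈ 24.3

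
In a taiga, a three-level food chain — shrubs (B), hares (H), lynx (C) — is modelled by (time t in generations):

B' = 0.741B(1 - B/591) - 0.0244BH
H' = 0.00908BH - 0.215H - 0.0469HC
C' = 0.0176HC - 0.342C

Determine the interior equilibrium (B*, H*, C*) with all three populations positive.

B* ≈ 213, H* ≈ 19.4, C* ≈ 36.6

From dC/dt = 0: 0.0176H* = 0.342, so H* = 19.4.
From dB/dt = 0: 0.741(1 - B*/591) = 0.0244·19.4, giving B* = 591·(1 - 0.64) = 213.
From dH/dt = 0: 0.00908·213 - 0.215 = 0.0469C*, so C* = 1.72/0.0469 = 36.6.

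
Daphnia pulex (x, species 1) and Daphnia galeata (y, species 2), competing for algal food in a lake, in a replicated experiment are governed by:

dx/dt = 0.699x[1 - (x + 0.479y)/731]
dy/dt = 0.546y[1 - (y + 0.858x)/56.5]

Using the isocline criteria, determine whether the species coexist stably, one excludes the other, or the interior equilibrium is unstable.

Compare the nullcline intercepts: K1/α12 = 731/0.479 = 1530 > K2 = 56.5; K2/α21 = 56.5/0.858 = 65.9 < K1 = 731.
Since the inequalities point opposite ways, species 1 can invade but species 2 cannot.

species 1 excludes species 2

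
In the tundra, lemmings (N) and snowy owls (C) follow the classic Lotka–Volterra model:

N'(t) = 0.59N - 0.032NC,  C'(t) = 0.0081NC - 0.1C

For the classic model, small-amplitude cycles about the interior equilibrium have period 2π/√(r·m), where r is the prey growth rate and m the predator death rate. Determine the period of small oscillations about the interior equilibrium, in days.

Here r = 0.59 and m = 0.1, so r·m = 0.059.
ω = √0.059 = 0.243 per day, hence T = 2π/ω ≈ 25.9 days.

T ≈ 25.9 days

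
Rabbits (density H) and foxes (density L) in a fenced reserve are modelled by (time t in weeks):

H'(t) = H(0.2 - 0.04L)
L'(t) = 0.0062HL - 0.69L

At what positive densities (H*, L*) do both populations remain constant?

H* ≈ 111, L* ≈ 5

Set dL/dt = 0 with L > 0: 0.0062H - 0.69 = 0, so H* = 0.69/0.0062 = 111.
Set dH/dt = 0 with H > 0: 0.2 - 0.04L = 0, so L* = 0.2/0.04 = 5.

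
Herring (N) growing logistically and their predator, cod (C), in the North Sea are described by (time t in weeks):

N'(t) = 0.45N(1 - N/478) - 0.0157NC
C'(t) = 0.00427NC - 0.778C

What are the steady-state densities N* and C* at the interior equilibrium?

N* ≈ 182, C* ≈ 17.7

From dC/dt = 0 with C > 0: 0.00427N* = 0.778, so N* = 182.
Substitute into dN/dt = 0: 0.45(1 - 182/478) = 0.0157C*.
The bracket is 0.619, giving C* = 0.278/0.0157 = 17.7.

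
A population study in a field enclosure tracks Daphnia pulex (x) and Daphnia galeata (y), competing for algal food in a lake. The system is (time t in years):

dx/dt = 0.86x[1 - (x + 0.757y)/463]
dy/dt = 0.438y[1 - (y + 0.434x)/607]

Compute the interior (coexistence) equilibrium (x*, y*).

x* ≈ 5.21, y* ≈ 605

Setting both brackets to zero gives the nullclines x + 0.757y = 463 and 0.434x + y = 607.
Substituting y = 607 - 0.434x into the first: x(1 - 0.757·0.434) = 463 - 0.757·607.
So x* = 3.5/0.671 = 5.21, and then y* = 607 - 0.434·5.21 = 605.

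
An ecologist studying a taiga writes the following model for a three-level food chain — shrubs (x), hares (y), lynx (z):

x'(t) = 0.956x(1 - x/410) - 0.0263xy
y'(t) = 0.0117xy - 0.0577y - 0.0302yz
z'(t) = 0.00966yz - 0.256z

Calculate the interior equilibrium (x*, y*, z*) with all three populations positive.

x* ≈ 111, y* ≈ 26.5, z* ≈ 41.1

From dz/dt = 0: 0.00966y* = 0.256, so y* = 26.5.
From dx/dt = 0: 0.956(1 - x*/410) = 0.0263·26.5, giving x* = 410·(1 - 0.729) = 111.
From dy/dt = 0: 0.0117·111 - 0.0577 = 0.0302z*, so z* = 1.24/0.0302 = 41.1.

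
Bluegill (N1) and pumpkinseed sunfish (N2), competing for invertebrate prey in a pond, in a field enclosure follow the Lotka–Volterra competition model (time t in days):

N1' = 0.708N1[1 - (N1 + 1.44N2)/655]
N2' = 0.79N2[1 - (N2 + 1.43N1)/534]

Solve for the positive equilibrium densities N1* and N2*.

Setting both brackets to zero gives the nullclines N1 + 1.44N2 = 655 and 1.43N1 + N2 = 534.
Substituting N2 = 534 - 1.43N1 into the first: N1(1 - 1.44·1.43) = 655 - 1.44·534.
So N1* = -114/-1.06 = 108, and then N2* = 534 - 1.43·108 = 380.

N1* ≈ 108, N2* ≈ 380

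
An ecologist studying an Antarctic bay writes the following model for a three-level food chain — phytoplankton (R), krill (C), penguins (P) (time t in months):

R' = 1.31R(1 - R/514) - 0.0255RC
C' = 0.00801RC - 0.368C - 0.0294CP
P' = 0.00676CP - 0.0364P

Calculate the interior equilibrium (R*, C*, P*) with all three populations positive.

R* ≈ 460, C* ≈ 5.38, P* ≈ 113

From dP/dt = 0: 0.00676C* = 0.0364, so C* = 5.38.
From dR/dt = 0: 1.31(1 - R*/514) = 0.0255·5.38, giving R* = 514·(1 - 0.105) = 460.
From dC/dt = 0: 0.00801·460 - 0.368 = 0.0294P*, so P* = 3.32/0.0294 = 113.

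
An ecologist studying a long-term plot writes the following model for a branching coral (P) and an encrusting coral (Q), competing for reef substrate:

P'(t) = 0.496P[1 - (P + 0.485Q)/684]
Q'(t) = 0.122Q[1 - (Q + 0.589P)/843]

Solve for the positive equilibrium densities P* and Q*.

Setting both brackets to zero gives the nullclines P + 0.485Q = 684 and 0.589P + Q = 843.
Substituting Q = 843 - 0.589P into the first: P(1 - 0.485·0.589) = 684 - 0.485·843.
So P* = 275/0.714 = 385, and then Q* = 843 - 0.589·385 = 616.

P* ≈ 385, Q* ≈ 616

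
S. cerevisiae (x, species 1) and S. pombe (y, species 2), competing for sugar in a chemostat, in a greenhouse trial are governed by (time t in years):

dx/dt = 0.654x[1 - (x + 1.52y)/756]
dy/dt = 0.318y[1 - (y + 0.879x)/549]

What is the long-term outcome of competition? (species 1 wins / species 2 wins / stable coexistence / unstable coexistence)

unstable coexistence (outcome depends on initial conditions)

Compare the nullcline intercepts: K1/α12 = 756/1.52 = 497 < K2 = 549; K2/α21 = 549/0.879 = 625 < K1 = 756.
Since both are reversed, neither can invade when rare; the interior point is a saddle.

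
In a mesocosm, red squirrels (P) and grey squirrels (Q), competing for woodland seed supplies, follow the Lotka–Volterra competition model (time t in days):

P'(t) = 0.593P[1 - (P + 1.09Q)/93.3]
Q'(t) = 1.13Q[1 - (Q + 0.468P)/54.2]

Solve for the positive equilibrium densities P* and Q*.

P* ≈ 69.9, Q* ≈ 21.5

Setting both brackets to zero gives the nullclines P + 1.09Q = 93.3 and 0.468P + Q = 54.2.
Substituting Q = 54.2 - 0.468P into the first: P(1 - 1.09·0.468) = 93.3 - 1.09·54.2.
So P* = 34.2/0.49 = 69.9, and then Q* = 54.2 - 0.468·69.9 = 21.5.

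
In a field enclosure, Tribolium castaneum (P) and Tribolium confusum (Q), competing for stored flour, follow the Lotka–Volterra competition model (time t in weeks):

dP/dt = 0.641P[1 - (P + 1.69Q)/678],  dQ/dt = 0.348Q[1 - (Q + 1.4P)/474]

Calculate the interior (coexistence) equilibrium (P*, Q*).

Setting both brackets to zero gives the nullclines P + 1.69Q = 678 and 1.4P + Q = 474.
Substituting Q = 474 - 1.4P into the first: P(1 - 1.69·1.4) = 678 - 1.69·474.
So P* = -123/-1.37 = 90.1, and then Q* = 474 - 1.4·90.1 = 348.

P* ≈ 90.1, Q* ≈ 348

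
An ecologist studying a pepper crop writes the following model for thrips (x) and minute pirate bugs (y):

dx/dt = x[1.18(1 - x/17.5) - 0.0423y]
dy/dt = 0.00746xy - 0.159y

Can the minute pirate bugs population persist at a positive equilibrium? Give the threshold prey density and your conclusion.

The predator equation gives dy/dt > 0 only when x > 0.159/0.00746 = 21.3.
Without the predator, x → K = 17.5. Since 17.5 < 21.3, the predator cannot invade.

Threshold x = 21.3; K < 21.3, so no, the predator goes extinct.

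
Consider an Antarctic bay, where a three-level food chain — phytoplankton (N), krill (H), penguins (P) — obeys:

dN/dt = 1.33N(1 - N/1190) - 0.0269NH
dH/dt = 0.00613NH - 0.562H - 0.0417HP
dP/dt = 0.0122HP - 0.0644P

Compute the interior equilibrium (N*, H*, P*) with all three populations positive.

From dP/dt = 0: 0.0122H* = 0.0644, so H* = 5.28.
From dN/dt = 0: 1.33(1 - N*/1190) = 0.0269·5.28, giving N* = 1190·(1 - 0.107) = 1060.
From dH/dt = 0: 0.00613·1060 - 0.562 = 0.0417P*, so P* = 5.95/0.0417 = 143.

N* ≈ 1060, H* ≈ 5.28, P* ≈ 143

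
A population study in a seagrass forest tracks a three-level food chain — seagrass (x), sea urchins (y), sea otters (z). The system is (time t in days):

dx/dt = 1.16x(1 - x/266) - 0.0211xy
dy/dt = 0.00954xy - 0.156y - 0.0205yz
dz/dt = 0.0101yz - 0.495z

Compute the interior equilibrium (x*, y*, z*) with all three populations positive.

x* ≈ 28.9, y* ≈ 49, z* ≈ 5.82

From dz/dt = 0: 0.0101y* = 0.495, so y* = 49.
From dx/dt = 0: 1.16(1 - x*/266) = 0.0211·49, giving x* = 266·(1 - 0.891) = 28.9.
From dy/dt = 0: 0.00954·28.9 - 0.156 = 0.0205z*, so z* = 0.119/0.0205 = 5.82.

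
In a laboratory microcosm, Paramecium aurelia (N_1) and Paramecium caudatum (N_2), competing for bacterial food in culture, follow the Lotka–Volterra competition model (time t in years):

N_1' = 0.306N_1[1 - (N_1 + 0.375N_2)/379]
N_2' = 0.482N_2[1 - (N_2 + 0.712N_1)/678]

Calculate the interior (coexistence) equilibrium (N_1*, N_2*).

N_1* ≈ 170, N_2* ≈ 557

Setting both brackets to zero gives the nullclines N_1 + 0.375N_2 = 379 and 0.712N_1 + N_2 = 678.
Substituting N_2 = 678 - 0.712N_1 into the first: N_1(1 - 0.375·0.712) = 379 - 0.375·678.
So N_1* = 125/0.733 = 170, and then N_2* = 678 - 0.712·170 = 557.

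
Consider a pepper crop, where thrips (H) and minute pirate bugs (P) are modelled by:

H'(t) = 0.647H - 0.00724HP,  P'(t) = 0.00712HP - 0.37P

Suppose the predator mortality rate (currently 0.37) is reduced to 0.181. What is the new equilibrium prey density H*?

H* ≈ 25.4

At the interior fixed point, setting dP/dt = 0 with P > 0 fixes H* = (predator death rate)/(HP coefficient) — independent of the other coefficients.
With the change, H* = 0.181/0.00712 = 25.4; it falls from 52.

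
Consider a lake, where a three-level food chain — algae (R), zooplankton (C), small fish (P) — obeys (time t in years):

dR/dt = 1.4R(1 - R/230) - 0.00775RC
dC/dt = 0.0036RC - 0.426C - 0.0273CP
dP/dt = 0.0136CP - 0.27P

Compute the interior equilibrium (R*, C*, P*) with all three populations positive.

From dP/dt = 0: 0.0136C* = 0.27, so C* = 19.9.
From dR/dt = 0: 1.4(1 - R*/230) = 0.00775·19.9, giving R* = 230·(1 - 0.11) = 205.
From dC/dt = 0: 0.0036·205 - 0.426 = 0.0273P*, so P* = 0.311/0.0273 = 11.4.

R* ≈ 205, C* ≈ 19.9, P* ≈ 11.4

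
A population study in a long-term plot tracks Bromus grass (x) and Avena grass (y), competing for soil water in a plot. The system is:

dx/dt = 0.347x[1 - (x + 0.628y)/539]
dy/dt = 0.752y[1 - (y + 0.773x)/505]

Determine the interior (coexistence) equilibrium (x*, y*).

x* ≈ 431, y* ≈ 172

Setting both brackets to zero gives the nullclines x + 0.628y = 539 and 0.773x + y = 505.
Substituting y = 505 - 0.773x into the first: x(1 - 0.628·0.773) = 539 - 0.628·505.
So x* = 222/0.515 = 431, and then y* = 505 - 0.773·431 = 172.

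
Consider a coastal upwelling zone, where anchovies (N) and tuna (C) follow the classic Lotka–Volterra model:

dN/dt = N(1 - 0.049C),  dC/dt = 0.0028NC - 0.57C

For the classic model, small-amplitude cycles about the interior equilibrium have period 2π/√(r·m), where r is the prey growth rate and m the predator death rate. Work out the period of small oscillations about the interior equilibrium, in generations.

Here r = 1 and m = 0.57, so r·m = 0.57.
ω = √0.57 = 0.755 per generation, hence T = 2π/ω ≈ 8.32 generations.

T ≈ 8.32 generations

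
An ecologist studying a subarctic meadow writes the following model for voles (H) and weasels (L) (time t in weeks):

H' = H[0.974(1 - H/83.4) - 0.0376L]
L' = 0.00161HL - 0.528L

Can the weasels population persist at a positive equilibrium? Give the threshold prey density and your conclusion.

The predator equation gives dL/dt > 0 only when H > 0.528/0.00161 = 328.
Without the predator, H → K = 83.4. Since 83.4 < 328, the predator cannot invade.

Threshold H = 328; K < 328, so no, the predator goes extinct.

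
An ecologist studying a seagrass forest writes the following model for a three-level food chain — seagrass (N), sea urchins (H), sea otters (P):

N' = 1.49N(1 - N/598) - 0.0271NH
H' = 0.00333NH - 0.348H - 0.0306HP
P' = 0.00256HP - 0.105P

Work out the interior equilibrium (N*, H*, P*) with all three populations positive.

N* ≈ 152, H* ≈ 41, P* ≈ 5.16

From dP/dt = 0: 0.00256H* = 0.105, so H* = 41.
From dN/dt = 0: 1.49(1 - N*/598) = 0.0271·41, giving N* = 598·(1 - 0.746) = 152.
From dH/dt = 0: 0.00333·152 - 0.348 = 0.0306P*, so P* = 0.158/0.0306 = 5.16.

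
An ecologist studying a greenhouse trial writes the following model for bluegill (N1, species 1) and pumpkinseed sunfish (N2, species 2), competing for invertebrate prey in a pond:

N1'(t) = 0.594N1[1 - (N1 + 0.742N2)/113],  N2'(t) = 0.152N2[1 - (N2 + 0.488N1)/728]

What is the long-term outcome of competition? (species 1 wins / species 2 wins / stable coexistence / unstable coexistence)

species 2 excludes species 1

Compare the nullcline intercepts: K1/α12 = 113/0.742 = 152 < K2 = 728; K2/α21 = 728/0.488 = 1490 > K1 = 113.
Since the inequalities point opposite ways, species 2 can invade but species 1 cannot.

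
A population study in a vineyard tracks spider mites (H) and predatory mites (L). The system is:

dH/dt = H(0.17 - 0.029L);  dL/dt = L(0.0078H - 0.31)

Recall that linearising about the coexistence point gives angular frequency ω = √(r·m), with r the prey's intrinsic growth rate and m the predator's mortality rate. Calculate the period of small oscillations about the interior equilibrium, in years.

T ≈ 27.4 years

Here r = 0.17 and m = 0.31, so r·m = 0.0527.
ω = √0.0527 = 0.23 per year, hence T = 2π/ω ≈ 27.4 years.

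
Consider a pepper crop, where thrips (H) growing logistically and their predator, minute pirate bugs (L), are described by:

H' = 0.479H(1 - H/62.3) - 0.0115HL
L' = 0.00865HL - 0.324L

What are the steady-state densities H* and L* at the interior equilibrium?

From dL/dt = 0 with L > 0: 0.00865H* = 0.324, so H* = 37.5.
Substitute into dH/dt = 0: 0.479(1 - 37.5/62.3) = 0.0115L*.
The bracket is 0.399, giving L* = 0.191/0.0115 = 16.6.

H* ≈ 37.5, L* ≈ 16.6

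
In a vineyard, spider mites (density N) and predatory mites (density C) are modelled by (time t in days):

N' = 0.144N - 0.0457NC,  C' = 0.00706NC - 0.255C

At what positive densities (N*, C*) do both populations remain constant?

Set dC/dt = 0 with C > 0: 0.00706N - 0.255 = 0, so N* = 0.255/0.00706 = 36.1.
Set dN/dt = 0 with N > 0: 0.144 - 0.0457C = 0, so C* = 0.144/0.0457 = 3.15.

N* ≈ 36.1, C* ≈ 3.15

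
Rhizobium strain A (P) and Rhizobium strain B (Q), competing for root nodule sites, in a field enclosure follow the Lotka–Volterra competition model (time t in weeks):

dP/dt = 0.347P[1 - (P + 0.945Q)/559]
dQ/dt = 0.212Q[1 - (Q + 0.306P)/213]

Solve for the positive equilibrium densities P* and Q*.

Setting both brackets to zero gives the nullclines P + 0.945Q = 559 and 0.306P + Q = 213.
Substituting Q = 213 - 0.306P into the first: P(1 - 0.945·0.306) = 559 - 0.945·213.
So P* = 358/0.711 = 503, and then Q* = 213 - 0.306·503 = 59.

P* ≈ 503, Q* ≈ 59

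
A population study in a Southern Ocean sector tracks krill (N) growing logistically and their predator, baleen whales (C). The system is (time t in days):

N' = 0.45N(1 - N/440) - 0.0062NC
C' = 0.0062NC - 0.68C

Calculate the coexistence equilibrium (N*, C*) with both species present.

From dC/dt = 0 with C > 0: 0.0062N* = 0.68, so N* = 110.
Substitute into dN/dt = 0: 0.45(1 - 110/440) = 0.0062C*.
The bracket is 0.751, giving C* = 0.338/0.0062 = 54.5.

N* ≈ 110, C* ≈ 54.5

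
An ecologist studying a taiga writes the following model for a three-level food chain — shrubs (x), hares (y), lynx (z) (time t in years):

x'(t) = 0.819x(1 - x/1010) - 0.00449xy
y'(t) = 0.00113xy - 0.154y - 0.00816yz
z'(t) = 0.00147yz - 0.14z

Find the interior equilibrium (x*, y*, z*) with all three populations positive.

From dz/dt = 0: 0.00147y* = 0.14, so y* = 95.2.
From dx/dt = 0: 0.819(1 - x*/1010) = 0.00449·95.2, giving x* = 1010·(1 - 0.522) = 483.
From dy/dt = 0: 0.00113·483 - 0.154 = 0.00816z*, so z* = 0.391/0.00816 = 48.

x* ≈ 483, y* ≈ 95.2, z* ≈ 48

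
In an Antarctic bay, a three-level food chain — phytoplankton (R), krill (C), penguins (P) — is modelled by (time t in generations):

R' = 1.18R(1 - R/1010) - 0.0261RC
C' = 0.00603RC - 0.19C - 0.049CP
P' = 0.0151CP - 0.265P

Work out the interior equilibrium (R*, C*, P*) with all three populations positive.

R* ≈ 618, C* ≈ 17.5, P* ≈ 72.2

From dP/dt = 0: 0.0151C* = 0.265, so C* = 17.5.
From dR/dt = 0: 1.18(1 - R*/1010) = 0.0261·17.5, giving R* = 1010·(1 - 0.388) = 618.
From dC/dt = 0: 0.00603·618 - 0.19 = 0.049P*, so P* = 3.54/0.049 = 72.2.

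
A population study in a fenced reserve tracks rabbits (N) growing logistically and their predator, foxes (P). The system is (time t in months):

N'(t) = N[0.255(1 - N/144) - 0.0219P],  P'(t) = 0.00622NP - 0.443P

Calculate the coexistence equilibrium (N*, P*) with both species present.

N* ≈ 71.2, P* ≈ 5.88

From dP/dt = 0 with P > 0: 0.00622N* = 0.443, so N* = 71.2.
Substitute into dN/dt = 0: 0.255(1 - 71.2/144) = 0.0219P*.
The bracket is 0.505, giving P* = 0.129/0.0219 = 5.88.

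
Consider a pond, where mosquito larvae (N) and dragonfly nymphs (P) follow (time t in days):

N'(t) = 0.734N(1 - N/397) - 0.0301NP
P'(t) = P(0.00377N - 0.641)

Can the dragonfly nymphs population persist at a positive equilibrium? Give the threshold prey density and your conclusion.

Threshold N = 170; K > 170, so yes, the predator persists.

The predator equation gives dP/dt > 0 only when N > 0.641/0.00377 = 170.
Without the predator, N → K = 397. Since 397 > 170, the predator can invade and persist.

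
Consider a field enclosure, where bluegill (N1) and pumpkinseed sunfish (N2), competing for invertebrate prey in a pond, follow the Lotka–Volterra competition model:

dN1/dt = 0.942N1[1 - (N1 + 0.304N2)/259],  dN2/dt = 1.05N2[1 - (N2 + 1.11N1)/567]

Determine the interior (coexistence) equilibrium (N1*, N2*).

Setting both brackets to zero gives the nullclines N1 + 0.304N2 = 259 and 1.11N1 + N2 = 567.
Substituting N2 = 567 - 1.11N1 into the first: N1(1 - 0.304·1.11) = 259 - 0.304·567.
So N1* = 86.6/0.663 = 131, and then N2* = 567 - 1.11·131 = 422.

N1* ≈ 131, N2* ≈ 422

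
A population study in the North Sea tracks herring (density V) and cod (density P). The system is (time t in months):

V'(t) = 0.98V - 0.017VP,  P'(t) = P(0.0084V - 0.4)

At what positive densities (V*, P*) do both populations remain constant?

V* ≈ 47.6, P* ≈ 57.6

Set dP/dt = 0 with P > 0: 0.0084V - 0.4 = 0, so V* = 0.4/0.0084 = 47.6.
Set dV/dt = 0 with V > 0: 0.98 - 0.017P = 0, so P* = 0.98/0.017 = 57.6.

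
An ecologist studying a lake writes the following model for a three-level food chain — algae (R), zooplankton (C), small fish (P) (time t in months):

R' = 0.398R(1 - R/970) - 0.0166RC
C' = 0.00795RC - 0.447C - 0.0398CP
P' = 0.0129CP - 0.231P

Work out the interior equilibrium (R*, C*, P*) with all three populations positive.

From dP/dt = 0: 0.0129C* = 0.231, so C* = 17.9.
From dR/dt = 0: 0.398(1 - R*/970) = 0.0166·17.9, giving R* = 970·(1 - 0.747) = 246.
From dC/dt = 0: 0.00795·246 - 0.447 = 0.0398P*, so P* = 1.5/0.0398 = 37.8.

R* ≈ 246, C* ≈ 17.9, P* ≈ 37.8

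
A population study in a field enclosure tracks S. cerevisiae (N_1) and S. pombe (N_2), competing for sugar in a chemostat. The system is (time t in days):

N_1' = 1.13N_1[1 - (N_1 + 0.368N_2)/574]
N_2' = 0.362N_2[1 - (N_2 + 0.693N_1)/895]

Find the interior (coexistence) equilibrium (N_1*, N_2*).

Setting both brackets to zero gives the nullclines N_1 + 0.368N_2 = 574 and 0.693N_1 + N_2 = 895.
Substituting N_2 = 895 - 0.693N_1 into the first: N_1(1 - 0.368·0.693) = 574 - 0.368·895.
So N_1* = 245/0.745 = 328, and then N_2* = 895 - 0.693·328 = 667.

N_1* ≈ 328, N_2* ≈ 667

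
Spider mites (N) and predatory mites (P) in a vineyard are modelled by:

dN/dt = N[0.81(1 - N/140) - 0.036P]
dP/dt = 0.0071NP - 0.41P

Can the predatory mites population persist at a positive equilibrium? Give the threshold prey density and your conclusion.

Threshold N = 57.7; K > 57.7, so yes, the predator persists.

The predator equation gives dP/dt > 0 only when N > 0.41/0.0071 = 57.7.
Without the predator, N → K = 140. Since 140 > 57.7, the predator can invade and persist.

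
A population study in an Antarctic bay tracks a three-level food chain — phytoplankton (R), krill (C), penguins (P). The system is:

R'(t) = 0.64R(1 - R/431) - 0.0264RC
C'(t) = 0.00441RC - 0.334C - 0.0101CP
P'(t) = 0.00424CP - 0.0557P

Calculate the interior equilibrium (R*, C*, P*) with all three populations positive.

R* ≈ 197, C* ≈ 13.1, P* ≈ 53.1

From dP/dt = 0: 0.00424C* = 0.0557, so C* = 13.1.
From dR/dt = 0: 0.64(1 - R*/431) = 0.0264·13.1, giving R* = 431·(1 - 0.542) = 197.
From dC/dt = 0: 0.00441·197 - 0.334 = 0.0101P*, so P* = 0.537/0.0101 = 53.1.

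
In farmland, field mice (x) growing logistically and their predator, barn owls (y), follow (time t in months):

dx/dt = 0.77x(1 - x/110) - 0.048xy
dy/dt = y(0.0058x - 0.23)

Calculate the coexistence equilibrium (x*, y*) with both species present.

x* ≈ 39.7, y* ≈ 10.3

From dy/dt = 0 with y > 0: 0.0058x* = 0.23, so x* = 39.7.
Substitute into dx/dt = 0: 0.77(1 - 39.7/110) = 0.048y*.
The bracket is 0.639, giving y* = 0.492/0.048 = 10.3.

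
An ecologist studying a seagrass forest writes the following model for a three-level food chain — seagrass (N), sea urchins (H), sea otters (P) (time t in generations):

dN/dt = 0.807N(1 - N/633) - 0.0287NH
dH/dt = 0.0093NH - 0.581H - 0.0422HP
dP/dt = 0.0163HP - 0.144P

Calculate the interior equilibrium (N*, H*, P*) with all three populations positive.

From dP/dt = 0: 0.0163H* = 0.144, so H* = 8.83.
From dN/dt = 0: 0.807(1 - N*/633) = 0.0287·8.83, giving N* = 633·(1 - 0.314) = 434.
From dH/dt = 0: 0.0093·434 - 0.581 = 0.0422P*, so P* = 3.46/0.0422 = 81.9.

N* ≈ 434, H* ≈ 8.83, P* ≈ 81.9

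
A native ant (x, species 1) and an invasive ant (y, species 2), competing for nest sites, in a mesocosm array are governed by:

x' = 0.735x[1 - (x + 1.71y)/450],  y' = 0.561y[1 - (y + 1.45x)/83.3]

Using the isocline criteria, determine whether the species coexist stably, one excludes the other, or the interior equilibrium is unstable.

species 1 excludes species 2

Compare the nullcline intercepts: K1/α12 = 450/1.71 = 263 > K2 = 83.3; K2/α21 = 83.3/1.45 = 57.4 < K1 = 450.
Since the inequalities point opposite ways, species 1 can invade but species 2 cannot.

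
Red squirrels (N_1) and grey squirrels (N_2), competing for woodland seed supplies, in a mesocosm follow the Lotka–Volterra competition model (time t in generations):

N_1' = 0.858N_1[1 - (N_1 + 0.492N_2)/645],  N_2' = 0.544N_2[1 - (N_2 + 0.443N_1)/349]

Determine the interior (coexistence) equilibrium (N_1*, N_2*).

N_1* ≈ 605, N_2* ≈ 80.9

Setting both brackets to zero gives the nullclines N_1 + 0.492N_2 = 645 and 0.443N_1 + N_2 = 349.
Substituting N_2 = 349 - 0.443N_1 into the first: N_1(1 - 0.492·0.443) = 645 - 0.492·349.
So N_1* = 473/0.782 = 605, and then N_2* = 349 - 0.443·605 = 80.9.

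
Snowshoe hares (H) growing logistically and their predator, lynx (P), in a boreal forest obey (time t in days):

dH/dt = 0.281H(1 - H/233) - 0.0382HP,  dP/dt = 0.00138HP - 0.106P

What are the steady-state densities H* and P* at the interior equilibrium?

H* ≈ 76.8, P* ≈ 4.93

From dP/dt = 0 with P > 0: 0.00138H* = 0.106, so H* = 76.8.
Substitute into dH/dt = 0: 0.281(1 - 76.8/233) = 0.0382P*.
The bracket is 0.67, giving P* = 0.188/0.0382 = 4.93.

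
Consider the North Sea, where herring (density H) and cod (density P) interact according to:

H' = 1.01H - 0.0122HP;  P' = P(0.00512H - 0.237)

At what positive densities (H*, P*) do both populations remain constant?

H* ≈ 46.3, P* ≈ 82.8

Set dP/dt = 0 with P > 0: 0.00512H - 0.237 = 0, so H* = 0.237/0.00512 = 46.3.
Set dH/dt = 0 with H > 0: 1.01 - 0.0122P = 0, so P* = 1.01/0.0122 = 82.8.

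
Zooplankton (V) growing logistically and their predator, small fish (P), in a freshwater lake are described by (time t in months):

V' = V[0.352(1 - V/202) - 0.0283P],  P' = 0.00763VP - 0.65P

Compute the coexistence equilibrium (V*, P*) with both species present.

From dP/dt = 0 with P > 0: 0.00763V* = 0.65, so V* = 85.2.
Substitute into dV/dt = 0: 0.352(1 - 85.2/202) = 0.0283P*.
The bracket is 0.578, giving P* = 0.204/0.0283 = 7.19.

V* ≈ 85.2, P* ≈ 7.19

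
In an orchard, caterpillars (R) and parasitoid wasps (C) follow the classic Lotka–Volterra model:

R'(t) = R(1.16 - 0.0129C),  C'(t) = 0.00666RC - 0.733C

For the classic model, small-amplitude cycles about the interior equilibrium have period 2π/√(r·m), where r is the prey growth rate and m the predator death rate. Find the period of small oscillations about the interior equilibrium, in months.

T ≈ 6.81 months

Here r = 1.16 and m = 0.733, so r·m = 0.85.
ω = √0.85 = 0.922 per month, hence T = 2π/ω ≈ 6.81 months.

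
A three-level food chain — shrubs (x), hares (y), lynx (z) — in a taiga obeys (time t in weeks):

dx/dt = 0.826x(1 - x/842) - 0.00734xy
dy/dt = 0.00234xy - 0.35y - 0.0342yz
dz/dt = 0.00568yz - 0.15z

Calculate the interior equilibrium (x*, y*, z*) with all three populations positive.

x* ≈ 644, y* ≈ 26.4, z* ≈ 33.9

From dz/dt = 0: 0.00568y* = 0.15, so y* = 26.4.
From dx/dt = 0: 0.826(1 - x*/842) = 0.00734·26.4, giving x* = 842·(1 - 0.235) = 644.
From dy/dt = 0: 0.00234·644 - 0.35 = 0.0342z*, so z* = 1.16/0.0342 = 33.9.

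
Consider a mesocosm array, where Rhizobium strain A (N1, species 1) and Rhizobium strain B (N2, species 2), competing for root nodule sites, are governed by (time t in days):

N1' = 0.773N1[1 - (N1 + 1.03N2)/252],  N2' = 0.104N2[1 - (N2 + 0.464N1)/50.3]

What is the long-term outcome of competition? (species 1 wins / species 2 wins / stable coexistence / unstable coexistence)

Compare the nullcline intercepts: K1/α12 = 252/1.03 = 245 > K2 = 50.3; K2/α21 = 50.3/0.464 = 108 < K1 = 252.
Since the inequalities point opposite ways, species 1 can invade but species 2 cannot.

species 1 excludes species 2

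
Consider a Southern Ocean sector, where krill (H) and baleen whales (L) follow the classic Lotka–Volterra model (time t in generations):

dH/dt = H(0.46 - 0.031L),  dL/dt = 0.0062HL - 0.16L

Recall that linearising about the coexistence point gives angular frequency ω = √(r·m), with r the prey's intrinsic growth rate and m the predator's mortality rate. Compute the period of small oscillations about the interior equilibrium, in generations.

Here r = 0.46 and m = 0.16, so r·m = 0.0736.
ω = √0.0736 = 0.271 per generation, hence T = 2π/ω ≈ 23.2 generations.

T ≈ 23.2 generations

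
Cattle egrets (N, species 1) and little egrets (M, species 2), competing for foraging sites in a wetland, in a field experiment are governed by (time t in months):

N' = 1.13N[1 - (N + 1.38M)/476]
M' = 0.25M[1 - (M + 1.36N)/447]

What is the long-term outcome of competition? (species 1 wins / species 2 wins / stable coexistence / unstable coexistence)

Compare the nullcline intercepts: K1/α12 = 476/1.38 = 345 < K2 = 447; K2/α21 = 447/1.36 = 329 < K1 = 476.
Since both are reversed, neither can invade when rare; the interior point is a saddle.

unstable coexistence (outcome depends on initial conditions)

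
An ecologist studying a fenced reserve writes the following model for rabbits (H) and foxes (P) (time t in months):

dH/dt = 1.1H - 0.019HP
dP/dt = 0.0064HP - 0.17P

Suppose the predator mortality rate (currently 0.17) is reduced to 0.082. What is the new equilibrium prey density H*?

At the interior fixed point, setting dP/dt = 0 with P > 0 fixes H* = (predator death rate)/(HP coefficient) — independent of the other coefficients.
With the change, H* = 0.082/0.0064 = 12.8; it falls from 26.6.

H* ≈ 12.8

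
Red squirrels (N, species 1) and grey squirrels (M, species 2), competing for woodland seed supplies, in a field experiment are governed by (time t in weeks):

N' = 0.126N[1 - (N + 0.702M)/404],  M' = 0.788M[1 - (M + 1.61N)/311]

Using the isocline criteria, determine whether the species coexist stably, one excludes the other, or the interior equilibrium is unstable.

Compare the nullcline intercepts: K1/α12 = 404/0.702 = 575 > K2 = 311; K2/α21 = 311/1.61 = 193 < K1 = 404.
Since the inequalities point opposite ways, species 1 can invade but species 2 cannot.

species 1 excludes species 2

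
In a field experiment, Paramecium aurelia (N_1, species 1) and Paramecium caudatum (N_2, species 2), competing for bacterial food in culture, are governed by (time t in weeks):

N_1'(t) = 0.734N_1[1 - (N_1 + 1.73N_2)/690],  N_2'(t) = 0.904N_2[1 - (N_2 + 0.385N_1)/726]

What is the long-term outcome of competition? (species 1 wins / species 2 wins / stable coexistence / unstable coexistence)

species 2 excludes species 1

Compare the nullcline intercepts: K1/α12 = 690/1.73 = 399 < K2 = 726; K2/α21 = 726/0.385 = 1890 > K1 = 690.
Since the inequalities point opposite ways, species 2 can invade but species 1 cannot.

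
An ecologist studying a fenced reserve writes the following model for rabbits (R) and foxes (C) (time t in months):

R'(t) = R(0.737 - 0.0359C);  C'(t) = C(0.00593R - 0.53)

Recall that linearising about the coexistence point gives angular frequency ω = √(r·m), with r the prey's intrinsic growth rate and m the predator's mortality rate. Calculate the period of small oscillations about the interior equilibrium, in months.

T ≈ 10.1 months

Here r = 0.737 and m = 0.53, so r·m = 0.391.
ω = √0.391 = 0.625 per month, hence T = 2π/ω ≈ 10.1 months.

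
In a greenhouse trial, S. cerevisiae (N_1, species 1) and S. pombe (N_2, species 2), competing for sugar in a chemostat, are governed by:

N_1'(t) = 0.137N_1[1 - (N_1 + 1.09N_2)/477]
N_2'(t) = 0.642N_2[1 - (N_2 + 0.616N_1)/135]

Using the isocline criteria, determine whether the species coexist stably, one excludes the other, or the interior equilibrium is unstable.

Compare the nullcline intercepts: K1/α12 = 477/1.09 = 438 > K2 = 135; K2/α21 = 135/0.616 = 219 < K1 = 477.
Since the inequalities point opposite ways, species 1 can invade but species 2 cannot.

species 1 excludes species 2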